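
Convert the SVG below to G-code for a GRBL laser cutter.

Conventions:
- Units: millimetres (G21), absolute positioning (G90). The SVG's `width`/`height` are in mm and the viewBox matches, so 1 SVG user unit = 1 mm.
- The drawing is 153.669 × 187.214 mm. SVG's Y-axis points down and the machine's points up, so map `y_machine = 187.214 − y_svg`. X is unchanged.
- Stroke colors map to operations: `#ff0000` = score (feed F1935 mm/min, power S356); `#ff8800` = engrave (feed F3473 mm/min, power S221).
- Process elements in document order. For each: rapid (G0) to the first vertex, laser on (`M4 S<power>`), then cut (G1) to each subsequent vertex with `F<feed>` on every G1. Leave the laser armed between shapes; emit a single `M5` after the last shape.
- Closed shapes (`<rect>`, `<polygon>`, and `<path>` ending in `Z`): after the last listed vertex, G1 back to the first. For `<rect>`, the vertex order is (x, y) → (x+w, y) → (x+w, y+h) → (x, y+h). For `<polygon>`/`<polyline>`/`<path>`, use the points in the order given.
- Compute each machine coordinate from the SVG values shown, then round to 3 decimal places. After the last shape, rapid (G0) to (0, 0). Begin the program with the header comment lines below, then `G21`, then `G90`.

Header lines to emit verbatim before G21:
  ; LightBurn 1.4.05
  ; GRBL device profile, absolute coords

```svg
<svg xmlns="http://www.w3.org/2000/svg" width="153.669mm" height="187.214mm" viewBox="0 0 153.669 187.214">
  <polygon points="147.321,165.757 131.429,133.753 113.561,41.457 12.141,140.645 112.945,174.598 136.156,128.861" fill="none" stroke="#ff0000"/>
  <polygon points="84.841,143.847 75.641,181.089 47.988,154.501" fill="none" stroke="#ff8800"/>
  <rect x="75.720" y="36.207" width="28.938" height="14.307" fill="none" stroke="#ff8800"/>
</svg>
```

1 u = 1 mm; y_m = 187.214 − y.

[1] `<polygon>` closed polygon, #ff0000→score S356 F1935: (147.321,21.457) → (131.429,53.461) → (113.561,145.757) → (12.141,46.569) → (112.945,12.616) → (136.156,58.353) → (147.321,21.457) (closed)

[2] `<polygon>` regular polygon, #ff8800→engrave S221 F3473: (84.841,43.367) → (75.641,6.125) → (47.988,32.713) → (84.841,43.367) (closed)

[3] `<rect>` rectangle, #ff8800→engrave S221 F3473: (75.720,151.007) → (104.658,151.007) → (104.658,136.700) → (75.720,136.700) → (75.720,151.007) (closed)

; LightBurn 1.4.05
; GRBL device profile, absolute coords
G21
G90
G0 X147.321 Y21.457
M4 S356
G1 X131.429 Y53.461 F1935
G1 X113.561 Y145.757 F1935
G1 X12.141 Y46.569 F1935
G1 X112.945 Y12.616 F1935
G1 X136.156 Y58.353 F1935
G1 X147.321 Y21.457 F1935
G0 X84.841 Y43.367
M4 S221
G1 X75.641 Y6.125 F3473
G1 X47.988 Y32.713 F3473
G1 X84.841 Y43.367 F3473
G0 X75.720 Y151.007
M4 S221
G1 X104.658 Y151.007 F3473
G1 X104.658 Y136.700 F3473
G1 X75.720 Y136.700 F3473
G1 X75.720 Y151.007 F3473
M5
G0 X0.000 Y0.000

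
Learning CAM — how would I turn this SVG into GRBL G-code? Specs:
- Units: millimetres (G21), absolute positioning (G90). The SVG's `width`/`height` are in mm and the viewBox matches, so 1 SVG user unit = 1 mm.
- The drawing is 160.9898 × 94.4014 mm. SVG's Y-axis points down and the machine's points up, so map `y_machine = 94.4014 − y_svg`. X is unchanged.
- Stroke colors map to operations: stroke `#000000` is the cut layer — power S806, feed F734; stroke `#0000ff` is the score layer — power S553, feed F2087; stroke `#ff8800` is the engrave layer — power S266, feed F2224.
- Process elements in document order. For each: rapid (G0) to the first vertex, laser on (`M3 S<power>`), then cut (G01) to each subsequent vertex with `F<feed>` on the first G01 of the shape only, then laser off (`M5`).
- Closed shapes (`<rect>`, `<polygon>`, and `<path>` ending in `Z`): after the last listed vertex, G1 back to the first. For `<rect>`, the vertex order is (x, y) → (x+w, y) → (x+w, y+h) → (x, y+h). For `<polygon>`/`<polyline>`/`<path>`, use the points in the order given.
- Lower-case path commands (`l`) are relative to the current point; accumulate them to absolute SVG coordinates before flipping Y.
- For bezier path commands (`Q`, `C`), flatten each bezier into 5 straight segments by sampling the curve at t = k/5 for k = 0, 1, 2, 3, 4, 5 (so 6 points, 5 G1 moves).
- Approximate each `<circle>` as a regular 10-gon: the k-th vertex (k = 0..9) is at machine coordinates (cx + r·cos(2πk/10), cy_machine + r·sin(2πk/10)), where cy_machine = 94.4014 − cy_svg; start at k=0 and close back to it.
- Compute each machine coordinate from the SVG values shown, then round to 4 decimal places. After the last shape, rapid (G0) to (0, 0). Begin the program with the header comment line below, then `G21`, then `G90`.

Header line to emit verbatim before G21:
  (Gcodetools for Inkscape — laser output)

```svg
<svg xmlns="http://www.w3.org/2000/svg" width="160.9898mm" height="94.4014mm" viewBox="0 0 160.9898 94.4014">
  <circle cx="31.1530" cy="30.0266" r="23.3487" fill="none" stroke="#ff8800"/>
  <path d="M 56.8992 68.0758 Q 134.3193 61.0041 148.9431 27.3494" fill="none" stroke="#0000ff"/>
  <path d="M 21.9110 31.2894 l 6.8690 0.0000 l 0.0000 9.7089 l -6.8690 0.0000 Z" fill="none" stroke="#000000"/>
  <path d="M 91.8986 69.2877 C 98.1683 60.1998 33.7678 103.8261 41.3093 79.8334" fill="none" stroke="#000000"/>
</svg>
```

1 u = 1 mm; y_m = 94.4014 − y.

[1] `<circle>` circle, #ff8800→engrave S266 F2224: (54.5017,64.3748) → (50.0425,78.0988) → (38.3681,86.5807) → (23.9379,86.5807) → (12.2635,78.0988) → (7.8043,64.3748) → (12.2635,50.6508) → (23.9379,42.1689) → (38.3681,42.1689) → (50.0425,50.6508) → (54.5017,64.3748) (closed)

[2] `<path>` quadratic bezier, #0000ff→score S553 F2087: (56.8992,26.3256) → (85.3554,30.2176) → (108.7879,36.2362) → (127.1967,44.3815) → (140.5817,54.6534) → (148.9431,67.0520)

[3] `<path>` rectangle, #000000→cut S806 F734: (21.9110,63.1120) → (28.7800,63.1120) → (28.7800,53.4031) → (21.9110,53.4031) → (21.9110,63.1120) (closed)

[4] `<path>` cubic bezier, #000000→cut S806 F734: (91.8986,25.1137) → (88.3209,25.2034) → (74.6277,18.4177) → (57.6645,10.5326) → (44.2765,7.3240) → (41.3093,14.5680)

(Gcodetools for Inkscape — laser output)
G21
G90
G0 X54.5017 Y64.3748
M3 S266
G01 X50.0425 Y78.0988 F2224
G01 X38.3681 Y86.5807
G01 X23.9379 Y86.5807
G01 X12.2635 Y78.0988
G01 X7.8043 Y64.3748
G01 X12.2635 Y50.6508
G01 X23.9379 Y42.1689
G01 X38.3681 Y42.1689
G01 X50.0425 Y50.6508
G01 X54.5017 Y64.3748
M5
G0 X56.8992 Y26.3256
M3 S553
G01 X85.3554 Y30.2176 F2087
G01 X108.7879 Y36.2362
G01 X127.1967 Y44.3815
G01 X140.5817 Y54.6534
G01 X148.9431 Y67.0520
M5
G0 X21.9110 Y63.1120
M3 S806
G01 X28.7800 Y63.1120 F734
G01 X28.7800 Y53.4031
G01 X21.9110 Y53.4031
G01 X21.9110 Y63.1120
M5
G0 X91.8986 Y25.1137
M3 S806
G01 X88.3209 Y25.2034 F734
G01 X74.6277 Y18.4177
G01 X57.6645 Y10.5326
G01 X44.2765 Y7.3240
G01 X41.3093 Y14.5680
M5
G0 X0.0000 Y0.0000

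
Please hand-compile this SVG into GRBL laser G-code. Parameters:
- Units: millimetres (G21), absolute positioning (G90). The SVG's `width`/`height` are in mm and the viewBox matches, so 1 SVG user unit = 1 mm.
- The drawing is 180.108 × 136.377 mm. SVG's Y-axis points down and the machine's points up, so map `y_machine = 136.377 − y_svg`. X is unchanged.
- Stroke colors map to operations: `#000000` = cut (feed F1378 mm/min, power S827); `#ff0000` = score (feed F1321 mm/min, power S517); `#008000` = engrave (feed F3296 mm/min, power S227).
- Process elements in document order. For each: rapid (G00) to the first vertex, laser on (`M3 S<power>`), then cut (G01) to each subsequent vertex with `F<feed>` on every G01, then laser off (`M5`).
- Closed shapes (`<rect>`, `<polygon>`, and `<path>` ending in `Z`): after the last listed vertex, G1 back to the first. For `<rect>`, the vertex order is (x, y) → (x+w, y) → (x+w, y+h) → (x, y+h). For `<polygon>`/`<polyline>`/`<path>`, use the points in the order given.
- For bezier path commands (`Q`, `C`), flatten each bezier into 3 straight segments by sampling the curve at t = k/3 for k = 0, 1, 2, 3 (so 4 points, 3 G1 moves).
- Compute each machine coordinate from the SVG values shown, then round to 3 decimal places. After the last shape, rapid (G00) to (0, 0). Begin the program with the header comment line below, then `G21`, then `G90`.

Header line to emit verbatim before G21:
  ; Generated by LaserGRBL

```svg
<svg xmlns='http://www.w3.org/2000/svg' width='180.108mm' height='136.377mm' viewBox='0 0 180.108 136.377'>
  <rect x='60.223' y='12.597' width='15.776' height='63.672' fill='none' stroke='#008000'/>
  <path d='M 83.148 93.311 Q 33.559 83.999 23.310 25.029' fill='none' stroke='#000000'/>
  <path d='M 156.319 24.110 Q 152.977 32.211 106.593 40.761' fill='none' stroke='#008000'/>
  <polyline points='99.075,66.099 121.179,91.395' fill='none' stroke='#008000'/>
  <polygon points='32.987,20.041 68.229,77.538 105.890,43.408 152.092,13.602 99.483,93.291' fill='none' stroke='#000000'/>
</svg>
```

; Generated by LaserGRBL
G21
G90
G00 X60.223 Y123.780
M3 S227
G01 X75.999 Y123.780 F3296
G01 X75.999 Y60.108 F3296
G01 X60.223 Y60.108 F3296
G01 X60.223 Y123.780 F3296
M5
G00 X83.148 Y43.066
M3 S827
G01 X54.460 Y54.792 F1378
G01 X34.514 Y77.552 F1378
G01 X23.310 Y111.348 F1378
M5
G00 X156.319 Y112.267
M3 S227
G01 X149.309 Y106.816 F3296
G01 X132.733 Y101.266 F3296
G01 X106.593 Y95.616 F3296
M5
G00 X99.075 Y70.278
M3 S227
G01 X121.179 Y44.982 F3296
M5
G00 X32.987 Y116.336
M3 S827
G01 X68.229 Y58.839 F1378
G01 X105.890 Y92.969 F1378
G01 X152.092 Y122.775 F1378
G01 X99.483 Y43.086 F1378
G01 X32.987 Y116.336 F1378
M5
G00 X0.000 Y0.000

Since the viewBox matches the mm dimensions, user units are millimetres directly. The only transform is the Y-flip y_m = 136.377 − y_svg.

Shape 1 is a rectangle drawn with `<rect>`. Its stroke #008000 means engrave at S227, F3296. After flipping Y the toolpath is (60.223,123.780) → (75.999,123.780) → (75.999,60.108) → (60.223,60.108) → (60.223,123.780), returning to the start.

Shape 2 is a quadratic bezier drawn with `<path>`. Its stroke #000000 means cut at S827, F1378. After flipping Y the toolpath is (83.148,43.066) → (54.460,54.792) → (34.514,77.552) → (23.310,111.348).

Shape 3 is a quadratic bezier drawn with `<path>`. Its stroke #008000 means engrave at S227, F3296. After flipping Y the toolpath is (156.319,112.267) → (149.309,106.816) → (132.733,101.266) → (106.593,95.616).

Shape 4 is a line segment drawn with `<polyline>`. Its stroke #008000 means engrave at S227, F3296. After flipping Y the toolpath is (99.075,70.278) → (121.179,44.982).

Shape 5 is a closed polygon drawn with `<polygon>`. Its stroke #000000 means cut at S827, F1378. After flipping Y the toolpath is (32.987,116.336) → (68.229,58.839) → (105.890,92.969) → (152.092,122.775) → (99.483,43.086) → (32.987,116.336), returning to the start.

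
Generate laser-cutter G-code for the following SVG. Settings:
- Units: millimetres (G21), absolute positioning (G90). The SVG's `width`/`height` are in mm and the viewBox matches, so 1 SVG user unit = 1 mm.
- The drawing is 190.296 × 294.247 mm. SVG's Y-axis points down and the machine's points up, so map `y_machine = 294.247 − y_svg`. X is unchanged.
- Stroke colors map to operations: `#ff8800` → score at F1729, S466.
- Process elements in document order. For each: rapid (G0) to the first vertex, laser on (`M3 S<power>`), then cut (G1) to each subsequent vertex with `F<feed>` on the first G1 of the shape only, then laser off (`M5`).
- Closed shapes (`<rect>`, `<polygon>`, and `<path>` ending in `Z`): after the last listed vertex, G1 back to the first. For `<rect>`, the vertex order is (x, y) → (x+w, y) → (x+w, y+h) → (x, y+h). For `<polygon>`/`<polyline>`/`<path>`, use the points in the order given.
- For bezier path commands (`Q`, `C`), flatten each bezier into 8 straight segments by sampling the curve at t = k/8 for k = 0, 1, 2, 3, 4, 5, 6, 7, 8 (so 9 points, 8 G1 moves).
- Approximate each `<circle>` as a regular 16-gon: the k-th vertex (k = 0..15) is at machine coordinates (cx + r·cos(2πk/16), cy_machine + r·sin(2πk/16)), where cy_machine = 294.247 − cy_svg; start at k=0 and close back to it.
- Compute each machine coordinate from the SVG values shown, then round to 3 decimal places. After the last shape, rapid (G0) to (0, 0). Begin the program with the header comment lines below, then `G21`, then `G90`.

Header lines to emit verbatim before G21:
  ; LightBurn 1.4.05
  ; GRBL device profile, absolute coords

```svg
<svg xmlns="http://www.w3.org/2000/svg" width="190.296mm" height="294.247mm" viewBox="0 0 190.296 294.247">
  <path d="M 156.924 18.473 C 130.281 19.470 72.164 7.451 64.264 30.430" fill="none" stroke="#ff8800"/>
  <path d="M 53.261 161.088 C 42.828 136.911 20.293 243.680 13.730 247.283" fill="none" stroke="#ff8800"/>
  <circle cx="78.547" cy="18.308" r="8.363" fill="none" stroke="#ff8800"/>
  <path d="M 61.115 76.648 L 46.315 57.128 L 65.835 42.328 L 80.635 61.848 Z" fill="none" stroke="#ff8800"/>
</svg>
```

viewBox `0 0 190.296 294.247` with mm width/height → 1 unit = 1 mm. Flip: y_m = 294.247 − y_svg.

**Shape 1** — `<path>` cubic bezier, stroke `#ff8800` → score (S466, F1729). Control points (SVG): P0=(156.924,18.473), P1=(130.281,19.470), P2=(72.164,7.451), P3=(64.264,30.430); sampled at t=k/8. Machine vertices: (156.924,275.774) → (145.617,275.916) → (132.317,276.717) → (117.980,277.612) → (103.565,278.039) → (90.029,277.436) → (78.328,275.239) → (69.421,270.887) → (64.264,263.817). Open path.

**Shape 2** — `<path>` cubic bezier, stroke `#ff8800` → score (S466, F1729). Control points (SVG): P0=(53.261,161.088), P1=(42.828,136.911), P2=(20.293,243.680), P3=(13.730,247.283); sampled at t=k/8. Machine vertices: (53.261,133.159) → (48.836,136.545) → (43.606,130.397) → (37.899,117.461) → (32.044,100.479) → (26.371,82.195) → (21.208,65.352) → (16.885,52.694) → (13.730,46.964). Open path.

**Shape 3** — `<circle>` circle, stroke `#ff8800` → score (S466, F1729). Machine vertices: (86.910,275.939) → (86.273,279.139) → (84.461,281.853) → (81.747,283.665) → (78.547,284.302) → (75.347,283.665) → (72.633,281.853) → (70.821,279.139) → (70.184,275.939) → (70.821,272.739) → (72.633,270.025) → (75.347,268.213) → (78.547,267.576) → (81.747,268.213) → (84.461,270.025) → (86.273,272.739) → (86.910,275.939). Closed: final G1 returns to the first vertex.

**Shape 4** — `<path>` regular polygon, stroke `#ff8800` → score (S466, F1729). Machine vertices: (61.115,217.599) → (46.315,237.119) → (65.835,251.919) → (80.635,232.399) → (61.115,217.599). Closed: final G1 returns to the first vertex.

; LightBurn 1.4.05
; GRBL device profile, absolute coords
G21
G90
G0 X156.924 Y275.774
M3 S466
G1 X145.617 Y275.916 F1729
G1 X132.317 Y276.717
G1 X117.980 Y277.612
G1 X103.565 Y278.039
G1 X90.029 Y277.436
G1 X78.328 Y275.239
G1 X69.421 Y270.887
G1 X64.264 Y263.817
M5
G0 X53.261 Y133.159
M3 S466
G1 X48.836 Y136.545 F1729
G1 X43.606 Y130.397
G1 X37.899 Y117.461
G1 X32.044 Y100.479
G1 X26.371 Y82.195
G1 X21.208 Y65.352
G1 X16.885 Y52.694
G1 X13.730 Y46.964
M5
G0 X86.910 Y275.939
M3 S466
G1 X86.273 Y279.139 F1729
G1 X84.461 Y281.853
G1 X81.747 Y283.665
G1 X78.547 Y284.302
G1 X75.347 Y283.665
G1 X72.633 Y281.853
G1 X70.821 Y279.139
G1 X70.184 Y275.939
G1 X70.821 Y272.739
G1 X72.633 Y270.025
G1 X75.347 Y268.213
G1 X78.547 Y267.576
G1 X81.747 Y268.213
G1 X84.461 Y270.025
G1 X86.273 Y272.739
G1 X86.910 Y275.939
M5
G0 X61.115 Y217.599
M3 S466
G1 X46.315 Y237.119 F1729
G1 X65.835 Y251.919
G1 X80.635 Y232.399
G1 X61.115 Y217.599
M5
G0 X0.000 Y0.000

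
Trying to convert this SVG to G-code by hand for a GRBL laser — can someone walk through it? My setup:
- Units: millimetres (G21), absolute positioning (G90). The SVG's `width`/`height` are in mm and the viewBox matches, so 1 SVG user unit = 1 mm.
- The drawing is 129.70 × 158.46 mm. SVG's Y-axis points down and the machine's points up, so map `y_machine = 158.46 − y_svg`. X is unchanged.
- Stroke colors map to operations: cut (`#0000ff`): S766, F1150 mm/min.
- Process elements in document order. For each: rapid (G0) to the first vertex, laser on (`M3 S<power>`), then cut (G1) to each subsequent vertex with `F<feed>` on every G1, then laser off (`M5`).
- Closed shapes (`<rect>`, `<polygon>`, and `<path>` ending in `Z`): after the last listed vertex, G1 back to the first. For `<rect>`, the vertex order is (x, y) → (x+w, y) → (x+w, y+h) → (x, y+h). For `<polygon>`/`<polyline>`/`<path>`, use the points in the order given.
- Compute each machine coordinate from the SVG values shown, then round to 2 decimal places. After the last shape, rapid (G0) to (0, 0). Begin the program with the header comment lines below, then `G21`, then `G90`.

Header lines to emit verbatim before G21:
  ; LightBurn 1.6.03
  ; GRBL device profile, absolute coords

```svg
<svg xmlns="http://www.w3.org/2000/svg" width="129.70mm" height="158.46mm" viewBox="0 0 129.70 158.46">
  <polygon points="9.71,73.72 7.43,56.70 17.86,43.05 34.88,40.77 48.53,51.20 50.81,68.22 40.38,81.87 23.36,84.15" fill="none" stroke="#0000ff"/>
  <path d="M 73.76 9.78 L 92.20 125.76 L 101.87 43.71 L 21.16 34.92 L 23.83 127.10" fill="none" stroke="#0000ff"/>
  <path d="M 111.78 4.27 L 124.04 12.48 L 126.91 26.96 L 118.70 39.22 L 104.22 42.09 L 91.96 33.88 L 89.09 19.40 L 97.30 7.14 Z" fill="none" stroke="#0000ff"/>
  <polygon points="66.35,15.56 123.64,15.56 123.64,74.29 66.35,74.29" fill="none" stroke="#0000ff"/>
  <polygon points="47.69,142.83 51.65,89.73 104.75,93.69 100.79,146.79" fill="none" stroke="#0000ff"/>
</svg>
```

viewBox `0 0 129.70 158.46` with mm width/height → 1 unit = 1 mm. Flip: y_m = 158.46 − y_svg.

**Shape 1** — `<polygon>` regular polygon, stroke `#0000ff` → cut (S766, F1150). Machine vertices: (9.71,84.74) → (7.43,101.76) → (17.86,115.41) → (34.88,117.69) → (48.53,107.26) → (50.81,90.24) → (40.38,76.59) → (23.36,74.31) → (9.71,84.74). Closed: final G1 returns to the first vertex.

**Shape 2** — `<path>` open polyline, stroke `#0000ff` → cut (S766, F1150). Machine vertices: (73.76,148.68) → (92.20,32.70) → (101.87,114.75) → (21.16,123.54) → (23.83,31.36). Open path.

**Shape 3** — `<path>` regular polygon, stroke `#0000ff` → cut (S766, F1150). Machine vertices: (111.78,154.19) → (124.04,145.98) → (126.91,131.50) → (118.70,119.24) → (104.22,116.37) → (91.96,124.58) → (89.09,139.06) → (97.30,151.32) → (111.78,154.19). Closed: final G1 returns to the first vertex.

**Shape 4** — `<polygon>` rectangle, stroke `#0000ff` → cut (S766, F1150). Machine vertices: (66.35,142.90) → (123.64,142.90) → (123.64,84.17) → (66.35,84.17) → (66.35,142.90). Closed: final G1 returns to the first vertex.

**Shape 5** — `<polygon>` regular polygon, stroke `#0000ff` → cut (S766, F1150). Machine vertices: (47.69,15.63) → (51.65,68.73) → (104.75,64.77) → (100.79,11.67) → (47.69,15.63). Closed: final G1 returns to the first vertex.

; LightBurn 1.6.03
; GRBL device profile, absolute coords
G21
G90
G0 X9.71 Y84.74
M3 S766
G1 X7.43 Y101.76 F1150
G1 X17.86 Y115.41 F1150
G1 X34.88 Y117.69 F1150
G1 X48.53 Y107.26 F1150
G1 X50.81 Y90.24 F1150
G1 X40.38 Y76.59 F1150
G1 X23.36 Y74.31 F1150
G1 X9.71 Y84.74 F1150
M5
G0 X73.76 Y148.68
M3 S766
G1 X92.20 Y32.70 F1150
G1 X101.87 Y114.75 F1150
G1 X21.16 Y123.54 F1150
G1 X23.83 Y31.36 F1150
M5
G0 X111.78 Y154.19
M3 S766
G1 X124.04 Y145.98 F1150
G1 X126.91 Y131.50 F1150
G1 X118.70 Y119.24 F1150
G1 X104.22 Y116.37 F1150
G1 X91.96 Y124.58 F1150
G1 X89.09 Y139.06 F1150
G1 X97.30 Y151.32 F1150
G1 X111.78 Y154.19 F1150
M5
G0 X66.35 Y142.90
M3 S766
G1 X123.64 Y142.90 F1150
G1 X123.64 Y84.17 F1150
G1 X66.35 Y84.17 F1150
G1 X66.35 Y142.90 F1150
M5
G0 X47.69 Y15.63
M3 S766
G1 X51.65 Y68.73 F1150
G1 X104.75 Y64.77 F1150
G1 X100.79 Y11.67 F1150
G1 X47.69 Y15.63 F1150
M5
G0 X0.00 Y0.00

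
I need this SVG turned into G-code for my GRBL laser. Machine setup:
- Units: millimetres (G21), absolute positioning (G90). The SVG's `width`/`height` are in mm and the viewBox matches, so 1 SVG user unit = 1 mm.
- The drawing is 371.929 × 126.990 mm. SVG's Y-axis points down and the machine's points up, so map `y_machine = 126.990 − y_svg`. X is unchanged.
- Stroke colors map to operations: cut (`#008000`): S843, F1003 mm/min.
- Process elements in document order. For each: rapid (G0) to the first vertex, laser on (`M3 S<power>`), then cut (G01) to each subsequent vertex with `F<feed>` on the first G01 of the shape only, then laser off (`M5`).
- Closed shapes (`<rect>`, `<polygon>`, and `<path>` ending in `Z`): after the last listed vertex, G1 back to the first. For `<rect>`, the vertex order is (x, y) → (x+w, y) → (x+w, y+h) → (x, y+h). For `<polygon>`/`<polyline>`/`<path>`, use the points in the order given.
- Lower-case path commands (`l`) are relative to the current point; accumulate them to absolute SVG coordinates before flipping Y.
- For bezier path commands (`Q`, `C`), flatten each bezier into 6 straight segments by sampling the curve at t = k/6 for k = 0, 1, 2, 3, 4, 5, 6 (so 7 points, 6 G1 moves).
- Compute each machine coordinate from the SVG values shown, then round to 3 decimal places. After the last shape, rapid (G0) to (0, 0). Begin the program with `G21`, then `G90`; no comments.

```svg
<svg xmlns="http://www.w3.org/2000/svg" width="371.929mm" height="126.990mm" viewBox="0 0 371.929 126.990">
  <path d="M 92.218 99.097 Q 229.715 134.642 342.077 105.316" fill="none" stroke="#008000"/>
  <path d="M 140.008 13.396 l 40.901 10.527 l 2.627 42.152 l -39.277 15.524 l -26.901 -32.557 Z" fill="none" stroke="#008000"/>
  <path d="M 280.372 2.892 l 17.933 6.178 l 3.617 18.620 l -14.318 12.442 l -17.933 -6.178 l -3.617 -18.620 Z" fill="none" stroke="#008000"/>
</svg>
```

viewBox `0 0 371.929 126.990` with mm width/height → 1 unit = 1 mm. Flip: y_m = 126.990 − y_svg.

**Shape 1** — `<path>` quadratic bezier, stroke `#008000` → cut (S843, F1003). Control points (SVG): P0=(92.218,99.097), P1=(229.715,134.642), P2=(342.077,105.316); sampled at t=k/6. Machine vertices: (92.218,27.893) → (137.352,17.847) → (181.090,11.404) → (223.431,8.566) → (264.376,9.331) → (303.925,13.701) → (342.077,21.674). Open path.

**Shape 2** — `<path>` regular polygon, stroke `#008000` → cut (S843, F1003). Machine vertices: (140.008,113.594) → (180.909,103.067) → (183.536,60.915) → (144.259,45.391) → (117.358,77.948) → (140.008,113.594). Closed: final G1 returns to the first vertex.

**Shape 3** — `<path>` regular polygon, stroke `#008000` → cut (S843, F1003). Machine vertices: (280.372,124.098) → (298.305,117.920) → (301.922,99.300) → (287.604,86.858) → (269.671,93.036) → (266.054,111.656) → (280.372,124.098). Closed: final G1 returns to the first vertex.

G21
G90
G0 X92.218 Y27.893
M3 S843
G01 X137.352 Y17.847 F1003
G01 X181.090 Y11.404
G01 X223.431 Y8.566
G01 X264.376 Y9.331
G01 X303.925 Y13.701
G01 X342.077 Y21.674
M5
G0 X140.008 Y113.594
M3 S843
G01 X180.909 Y103.067 F1003
G01 X183.536 Y60.915
G01 X144.259 Y45.391
G01 X117.358 Y77.948
G01 X140.008 Y113.594
M5
G0 X280.372 Y124.098
M3 S843
G01 X298.305 Y117.920 F1003
G01 X301.922 Y99.300
G01 X287.604 Y86.858
G01 X269.671 Y93.036
G01 X266.054 Y111.656
G01 X280.372 Y124.098
M5
G0 X0.000 Y0.000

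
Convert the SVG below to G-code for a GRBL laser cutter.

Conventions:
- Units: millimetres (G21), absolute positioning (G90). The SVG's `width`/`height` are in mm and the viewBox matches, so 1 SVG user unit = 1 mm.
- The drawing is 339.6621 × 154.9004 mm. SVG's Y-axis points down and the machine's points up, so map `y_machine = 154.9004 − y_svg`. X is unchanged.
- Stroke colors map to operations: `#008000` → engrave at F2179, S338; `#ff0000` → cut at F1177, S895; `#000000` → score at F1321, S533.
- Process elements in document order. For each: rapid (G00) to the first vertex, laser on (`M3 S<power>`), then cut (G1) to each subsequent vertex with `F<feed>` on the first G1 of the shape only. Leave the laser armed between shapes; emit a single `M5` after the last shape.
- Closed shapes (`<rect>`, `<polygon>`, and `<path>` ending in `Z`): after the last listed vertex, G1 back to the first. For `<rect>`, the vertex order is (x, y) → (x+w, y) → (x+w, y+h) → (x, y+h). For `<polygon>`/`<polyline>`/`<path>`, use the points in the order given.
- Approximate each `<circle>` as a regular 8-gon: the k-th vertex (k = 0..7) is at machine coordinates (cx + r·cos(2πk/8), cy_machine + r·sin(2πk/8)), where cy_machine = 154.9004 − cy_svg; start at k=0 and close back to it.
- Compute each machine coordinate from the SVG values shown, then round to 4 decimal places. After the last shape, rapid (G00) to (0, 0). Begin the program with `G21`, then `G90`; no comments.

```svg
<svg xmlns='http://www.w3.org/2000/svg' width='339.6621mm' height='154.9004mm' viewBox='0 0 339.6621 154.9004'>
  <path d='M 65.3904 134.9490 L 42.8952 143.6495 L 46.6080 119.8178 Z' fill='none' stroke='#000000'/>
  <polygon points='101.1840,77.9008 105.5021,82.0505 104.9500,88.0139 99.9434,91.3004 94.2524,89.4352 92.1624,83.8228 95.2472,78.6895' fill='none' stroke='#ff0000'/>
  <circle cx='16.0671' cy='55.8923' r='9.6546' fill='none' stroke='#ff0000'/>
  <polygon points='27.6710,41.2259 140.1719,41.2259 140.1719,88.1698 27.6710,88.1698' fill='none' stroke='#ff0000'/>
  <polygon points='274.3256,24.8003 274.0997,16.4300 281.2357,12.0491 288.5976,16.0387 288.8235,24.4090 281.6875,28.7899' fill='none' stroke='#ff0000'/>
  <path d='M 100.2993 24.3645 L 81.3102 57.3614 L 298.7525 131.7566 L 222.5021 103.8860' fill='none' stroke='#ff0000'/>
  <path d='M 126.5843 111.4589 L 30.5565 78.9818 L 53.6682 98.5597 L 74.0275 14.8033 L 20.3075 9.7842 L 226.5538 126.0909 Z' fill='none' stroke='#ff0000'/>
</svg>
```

G21
G90
G00 X65.3904 Y19.9514
M3 S533
G1 X42.8952 Y11.2509 F1321
G1 X46.6080 Y35.0826
G1 X65.3904 Y19.9514
G00 X101.1840 Y76.9996
M3 S895
G1 X105.5021 Y72.8499 F1177
G1 X104.9500 Y66.8865
G1 X99.9434 Y63.6000
G1 X94.2524 Y65.4652
G1 X92.1624 Y71.0776
G1 X95.2472 Y76.2109
G1 X101.1840 Y76.9996
G00 X25.7217 Y99.0081
M3 S895
G1 X22.8939 Y105.8349 F1177
G1 X16.0671 Y108.6627
G1 X9.2403 Y105.8349
G1 X6.4125 Y99.0081
G1 X9.2403 Y92.1813
G1 X16.0671 Y89.3535
G1 X22.8939 Y92.1813
G1 X25.7217 Y99.0081
G00 X27.6710 Y113.6745
M3 S895
G1 X140.1719 Y113.6745 F1177
G1 X140.1719 Y66.7306
G1 X27.6710 Y66.7306
G1 X27.6710 Y113.6745
G00 X274.3256 Y130.1001
M3 S895
G1 X274.0997 Y138.4704 F1177
G1 X281.2357 Y142.8513
G1 X288.5976 Y138.8617
G1 X288.8235 Y130.4914
G1 X281.6875 Y126.1105
G1 X274.3256 Y130.1001
G00 X100.2993 Y130.5359
M3 S895
G1 X81.3102 Y97.5390 F1177
G1 X298.7525 Y23.1438
G1 X222.5021 Y51.0144
G00 X126.5843 Y43.4415
M3 S895
G1 X30.5565 Y75.9186 F1177
G1 X53.6682 Y56.3407
G1 X74.0275 Y140.0971
G1 X20.3075 Y145.1162
G1 X226.5538 Y28.8095
G1 X126.5843 Y43.4415
M5
G00 X0.0000 Y0.0000

Since the viewBox matches the mm dimensions, user units are millimetres directly. The only transform is the Y-flip y_m = 154.9004 − y_svg.

Shape 1 is a regular polygon drawn with `<path>`. Its stroke #000000 means score at S533, F1321. After flipping Y the toolpath is (65.3904,19.9514) → (42.8952,11.2509) → (46.6080,35.0826) → (65.3904,19.9514), returning to the start.

Shape 2 is a regular polygon drawn with `<polygon>`. Its stroke #ff0000 means cut at S895, F1177. After flipping Y the toolpath is (101.1840,76.9996) → (105.5021,72.8499) → (104.9500,66.8865) → (99.9434,63.6000) → (94.2524,65.4652) → (92.1624,71.0776) → (95.2472,76.2109) → (101.1840,76.9996), returning to the start.

Shape 3 is a circle drawn with `<circle>`. Its stroke #ff0000 means cut at S895, F1177. After flipping Y the toolpath is (25.7217,99.0081) → (22.8939,105.8349) → (16.0671,108.6627) → (9.2403,105.8349) → (6.4125,99.0081) → (9.2403,92.1813) → (16.0671,89.3535) → (22.8939,92.1813) → (25.7217,99.0081), returning to the start.

Shape 4 is a rectangle drawn with `<polygon>`. Its stroke #ff0000 means cut at S895, F1177. After flipping Y the toolpath is (27.6710,113.6745) → (140.1719,113.6745) → (140.1719,66.7306) → (27.6710,66.7306) → (27.6710,113.6745), returning to the start.

Shape 5 is a regular polygon drawn with `<polygon>`. Its stroke #ff0000 means cut at S895, F1177. After flipping Y the toolpath is (274.3256,130.1001) → (274.0997,138.4704) → (281.2357,142.8513) → (288.5976,138.8617) → (288.8235,130.4914) → (281.6875,126.1105) → (274.3256,130.1001), returning to the start.

Shape 6 is a open polyline drawn with `<path>`. Its stroke #ff0000 means cut at S895, F1177. After flipping Y the toolpath is (100.2993,130.5359) → (81.3102,97.5390) → (298.7525,23.1438) → (222.5021,51.0144).

Shape 7 is a closed polygon drawn with `<path>`. Its stroke #ff0000 means cut at S895, F1177. After flipping Y the toolpath is (126.5843,43.4415) → (30.5565,75.9186) → (53.6682,56.3407) → (74.0275,140.0971) → (20.3075,145.1162) → (226.5538,28.8095) → (126.5843,43.4415), returning to the start.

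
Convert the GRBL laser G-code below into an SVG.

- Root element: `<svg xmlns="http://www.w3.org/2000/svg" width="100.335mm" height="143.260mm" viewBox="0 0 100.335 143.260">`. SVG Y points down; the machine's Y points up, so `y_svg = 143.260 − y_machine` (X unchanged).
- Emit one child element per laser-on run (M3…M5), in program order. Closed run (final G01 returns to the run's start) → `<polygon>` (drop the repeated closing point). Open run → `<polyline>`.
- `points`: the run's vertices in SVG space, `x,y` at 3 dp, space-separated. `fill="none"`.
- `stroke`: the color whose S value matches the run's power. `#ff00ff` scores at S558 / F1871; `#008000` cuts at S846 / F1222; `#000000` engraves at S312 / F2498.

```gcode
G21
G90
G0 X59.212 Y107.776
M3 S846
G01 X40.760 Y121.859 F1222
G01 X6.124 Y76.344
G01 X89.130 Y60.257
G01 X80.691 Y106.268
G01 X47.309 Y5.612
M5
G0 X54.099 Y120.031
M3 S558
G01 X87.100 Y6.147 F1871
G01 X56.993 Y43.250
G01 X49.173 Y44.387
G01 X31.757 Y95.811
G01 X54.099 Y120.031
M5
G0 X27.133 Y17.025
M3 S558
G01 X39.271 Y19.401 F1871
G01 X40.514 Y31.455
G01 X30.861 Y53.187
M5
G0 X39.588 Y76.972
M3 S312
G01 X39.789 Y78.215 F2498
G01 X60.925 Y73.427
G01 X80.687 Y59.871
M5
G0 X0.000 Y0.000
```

<svg xmlns="http://www.w3.org/2000/svg" width="100.335mm" height="143.260mm" viewBox="0 0 100.335 143.260">
  <polyline points="59.212,35.484 40.760,21.401 6.124,66.916 89.130,83.003 80.691,36.992 47.309,137.648" fill="none" stroke="#008000"/>
  <polygon points="54.099,23.229 87.100,137.113 56.993,100.010 49.173,98.873 31.757,47.449" fill="none" stroke="#ff00ff"/>
  <polyline points="27.133,126.235 39.271,123.859 40.514,111.805 30.861,90.073" fill="none" stroke="#ff00ff"/>
  <polyline points="39.588,66.288 39.789,65.045 60.925,69.833 80.687,83.389" fill="none" stroke="#000000"/>
</svg>

y_svg = 143.260 − y_m.

[1] S846→`#008000` (cut); open run; points: 59.212,35.484 40.760,21.401 6.124,66.916 89.130,83.003 80.691,36.992 47.309,137.648

[2] S558→`#ff00ff` (score); closed run; points: 54.099,23.229 87.100,137.113 56.993,100.010 49.173,98.873 31.757,47.449

[3] S558→`#ff00ff` (score); open run; points: 27.133,126.235 39.271,123.859 40.514,111.805 30.861,90.073

[4] S312→`#000000` (engrave); open run; points: 39.588,66.288 39.789,65.045 60.925,69.833 80.687,83.389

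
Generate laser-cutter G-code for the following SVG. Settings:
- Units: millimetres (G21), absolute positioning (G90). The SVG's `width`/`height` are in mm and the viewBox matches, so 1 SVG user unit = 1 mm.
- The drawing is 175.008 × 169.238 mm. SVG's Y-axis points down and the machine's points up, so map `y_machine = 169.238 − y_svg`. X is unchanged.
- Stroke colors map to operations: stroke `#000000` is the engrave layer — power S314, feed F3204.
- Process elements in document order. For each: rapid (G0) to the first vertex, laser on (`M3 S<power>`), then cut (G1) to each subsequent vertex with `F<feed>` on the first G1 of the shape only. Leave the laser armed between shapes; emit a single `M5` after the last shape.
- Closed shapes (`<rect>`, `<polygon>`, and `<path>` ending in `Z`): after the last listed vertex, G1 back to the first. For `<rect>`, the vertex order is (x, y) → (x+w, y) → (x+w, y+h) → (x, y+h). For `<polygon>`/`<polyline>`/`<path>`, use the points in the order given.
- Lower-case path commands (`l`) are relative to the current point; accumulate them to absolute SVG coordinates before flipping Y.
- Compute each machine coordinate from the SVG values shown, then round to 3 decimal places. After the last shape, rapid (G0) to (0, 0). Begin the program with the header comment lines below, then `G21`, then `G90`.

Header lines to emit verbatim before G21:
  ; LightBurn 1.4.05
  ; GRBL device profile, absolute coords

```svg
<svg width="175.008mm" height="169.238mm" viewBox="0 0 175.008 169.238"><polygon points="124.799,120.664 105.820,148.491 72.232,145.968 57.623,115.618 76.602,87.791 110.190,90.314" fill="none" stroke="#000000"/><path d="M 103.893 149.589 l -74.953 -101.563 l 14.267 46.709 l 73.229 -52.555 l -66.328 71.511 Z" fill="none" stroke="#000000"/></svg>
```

1 u = 1 mm; y_m = 169.238 − y.

[1] `<polygon>` regular polygon, #000000→engrave S314 F3204: (124.799,48.574) → (105.820,20.747) → (72.232,23.270) → (57.623,53.620) → (76.602,81.447) → (110.190,78.924) → (124.799,48.574) (closed)

[2] `<path>` closed polygon, #000000→engrave S314 F3204: (103.893,19.649) → (28.940,121.212) → (43.207,74.503) → (116.436,127.058) → (50.108,55.547) → (103.893,19.649) (closed)

; LightBurn 1.4.05
; GRBL device profile, absolute coords
G21
G90
G0 X124.799 Y48.574
M3 S314
G1 X105.820 Y20.747 F3204
G1 X72.232 Y23.270
G1 X57.623 Y53.620
G1 X76.602 Y81.447
G1 X110.190 Y78.924
G1 X124.799 Y48.574
G0 X103.893 Y19.649
M3 S314
G1 X28.940 Y121.212 F3204
G1 X43.207 Y74.503
G1 X116.436 Y127.058
G1 X50.108 Y55.547
G1 X103.893 Y19.649
M5
G0 X0.000 Y0.000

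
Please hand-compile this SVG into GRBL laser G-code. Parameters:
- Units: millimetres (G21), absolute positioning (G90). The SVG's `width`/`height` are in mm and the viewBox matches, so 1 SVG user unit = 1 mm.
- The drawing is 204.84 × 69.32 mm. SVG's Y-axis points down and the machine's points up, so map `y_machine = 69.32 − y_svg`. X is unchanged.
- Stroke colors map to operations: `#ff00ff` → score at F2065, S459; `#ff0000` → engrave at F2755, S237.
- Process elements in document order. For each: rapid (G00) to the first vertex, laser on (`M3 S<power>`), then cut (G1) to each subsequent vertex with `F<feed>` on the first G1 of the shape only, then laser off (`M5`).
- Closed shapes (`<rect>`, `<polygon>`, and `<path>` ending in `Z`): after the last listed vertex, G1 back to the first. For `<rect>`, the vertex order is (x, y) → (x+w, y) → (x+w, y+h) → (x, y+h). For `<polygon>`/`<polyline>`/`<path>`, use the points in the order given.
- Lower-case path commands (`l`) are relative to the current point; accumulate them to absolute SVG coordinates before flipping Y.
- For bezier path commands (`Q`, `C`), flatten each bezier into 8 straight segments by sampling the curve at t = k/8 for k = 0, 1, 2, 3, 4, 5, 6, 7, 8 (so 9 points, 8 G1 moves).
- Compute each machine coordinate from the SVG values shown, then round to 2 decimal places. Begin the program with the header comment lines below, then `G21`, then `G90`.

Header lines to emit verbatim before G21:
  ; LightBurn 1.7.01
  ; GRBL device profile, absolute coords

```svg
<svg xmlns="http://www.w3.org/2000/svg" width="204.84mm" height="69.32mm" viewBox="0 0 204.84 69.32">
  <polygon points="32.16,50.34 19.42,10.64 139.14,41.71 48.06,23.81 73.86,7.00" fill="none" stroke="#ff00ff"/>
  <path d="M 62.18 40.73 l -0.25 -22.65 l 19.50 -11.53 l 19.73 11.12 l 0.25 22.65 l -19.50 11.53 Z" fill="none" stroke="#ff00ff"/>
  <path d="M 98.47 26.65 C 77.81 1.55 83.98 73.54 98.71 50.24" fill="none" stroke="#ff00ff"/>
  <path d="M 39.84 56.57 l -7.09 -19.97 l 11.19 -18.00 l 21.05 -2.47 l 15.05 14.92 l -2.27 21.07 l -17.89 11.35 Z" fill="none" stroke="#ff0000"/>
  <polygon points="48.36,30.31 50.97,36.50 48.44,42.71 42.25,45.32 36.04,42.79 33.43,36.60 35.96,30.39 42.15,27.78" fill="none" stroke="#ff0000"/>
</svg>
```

; LightBurn 1.7.01
; GRBL device profile, absolute coords
G21
G90
G00 X32.16 Y18.98
M3 S459
G1 X19.42 Y58.68 F2065
G1 X139.14 Y27.61
G1 X48.06 Y45.51
G1 X73.86 Y62.32
G1 X32.16 Y18.98
M5
G00 X62.18 Y28.59
M3 S459
G1 X61.93 Y51.24 F2065
G1 X81.43 Y62.77
G1 X101.16 Y51.65
G1 X101.41 Y29.00
G1 X81.91 Y17.47
G1 X62.18 Y28.59
M5
G00 X98.47 Y42.67
M3 S459
G1 X91.94 Y47.91 F2065
G1 X87.72 Y46.30
G1 X85.58 Y40.09
G1 X85.32 Y31.55
G1 X86.71 Y22.92
G1 X89.55 Y16.47
G1 X93.62 Y14.43
G1 X98.71 Y19.08
M5
G00 X39.84 Y12.75
M3 S237
G1 X32.75 Y32.72 F2755
G1 X43.94 Y50.72
G1 X64.99 Y53.19
G1 X80.04 Y38.27
G1 X77.77 Y17.20
G1 X59.88 Y5.85
G1 X39.84 Y12.75
M5
G00 X48.36 Y39.01
M3 S237
G1 X50.97 Y32.82 F2755
G1 X48.44 Y26.61
G1 X42.25 Y24.00
G1 X36.04 Y26.53
G1 X33.43 Y32.72
G1 X35.96 Y38.93
G1 X42.15 Y41.54
G1 X48.36 Y39.01
M5

Since the viewBox matches the mm dimensions, user units are millimetres directly. The only transform is the Y-flip y_m = 69.32 − y_svg.

Shape 1 is a closed polygon drawn with `<polygon>`. Its stroke #ff00ff means score at S459, F2065. After flipping Y the toolpath is (32.16,18.98) → (19.42,58.68) → (139.14,27.61) → (48.06,45.51) → (73.86,62.32) → (32.16,18.98), returning to the start.

Shape 2 is a regular polygon drawn with `<path>`. Its stroke #ff00ff means score at S459, F2065. After flipping Y the toolpath is (62.18,28.59) → (61.93,51.24) → (81.43,62.77) → (101.16,51.65) → (101.41,29.00) → (81.91,17.47) → (62.18,28.59), returning to the start.

Shape 3 is a cubic bezier drawn with `<path>`. Its stroke #ff00ff means score at S459, F2065. After flipping Y the toolpath is (98.47,42.67) → (91.94,47.91) → (87.72,46.30) → (85.58,40.09) → (85.32,31.55) → (86.71,22.92) → (89.55,16.47) → (93.62,14.43) → (98.71,19.08).

Shape 4 is a regular polygon drawn with `<path>`. Its stroke #ff0000 means engrave at S237, F2755. After flipping Y the toolpath is (39.84,12.75) → (32.75,32.72) → (43.94,50.72) → (64.99,53.19) → (80.04,38.27) → (77.77,17.20) → (59.88,5.85) → (39.84,12.75), returning to the start.

Shape 5 is a regular polygon drawn with `<polygon>`. Its stroke #ff0000 means engrave at S237, F2755. After flipping Y the toolpath is (48.36,39.01) → (50.97,32.82) → (48.44,26.61) → (42.25,24.00) → (36.04,26.53) → (33.43,32.72) → (35.96,38.93) → (42.15,41.54) → (48.36,39.01), returning to the start.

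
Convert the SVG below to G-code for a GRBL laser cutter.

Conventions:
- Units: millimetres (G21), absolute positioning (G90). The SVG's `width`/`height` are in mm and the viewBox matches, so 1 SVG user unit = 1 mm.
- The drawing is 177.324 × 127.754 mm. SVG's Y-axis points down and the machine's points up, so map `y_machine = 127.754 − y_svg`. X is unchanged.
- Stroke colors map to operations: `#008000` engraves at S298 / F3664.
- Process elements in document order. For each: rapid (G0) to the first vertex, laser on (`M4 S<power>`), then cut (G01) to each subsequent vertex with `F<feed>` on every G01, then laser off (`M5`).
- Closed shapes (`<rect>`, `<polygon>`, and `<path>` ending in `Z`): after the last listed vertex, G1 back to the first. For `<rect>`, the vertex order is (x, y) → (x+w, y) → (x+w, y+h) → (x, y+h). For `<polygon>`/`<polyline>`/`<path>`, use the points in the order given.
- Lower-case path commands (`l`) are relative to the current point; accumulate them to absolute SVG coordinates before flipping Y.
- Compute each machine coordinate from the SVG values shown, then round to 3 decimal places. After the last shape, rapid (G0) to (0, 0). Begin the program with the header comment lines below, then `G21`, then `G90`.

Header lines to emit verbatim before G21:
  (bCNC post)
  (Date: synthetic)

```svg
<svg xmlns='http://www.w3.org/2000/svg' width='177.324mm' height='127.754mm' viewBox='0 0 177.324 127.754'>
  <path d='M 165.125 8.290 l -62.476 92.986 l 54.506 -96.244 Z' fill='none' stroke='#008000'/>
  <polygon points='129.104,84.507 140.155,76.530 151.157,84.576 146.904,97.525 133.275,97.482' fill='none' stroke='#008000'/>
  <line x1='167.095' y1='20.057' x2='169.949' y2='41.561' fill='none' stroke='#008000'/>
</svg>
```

Since the viewBox matches the mm dimensions, user units are millimetres directly. The only transform is the Y-flip y_m = 127.754 − y_svg.

Shape 1 is a closed polygon drawn with `<path>`. Its stroke #008000 means engrave at S298, F3664. After flipping Y the toolpath is (165.125,119.464) → (102.649,26.478) → (157.155,122.722) → (165.125,119.464), returning to the start.

Shape 2 is a regular polygon drawn with `<polygon>`. Its stroke #008000 means engrave at S298, F3664. After flipping Y the toolpath is (129.104,43.247) → (140.155,51.224) → (151.157,43.178) → (146.904,30.229) → (133.275,30.272) → (129.104,43.247), returning to the start.

Shape 3 is a line segment drawn with `<line>`. Its stroke #008000 means engrave at S298, F3664. After flipping Y the toolpath is (167.095,107.697) → (169.949,86.193).

(bCNC post)
(Date: synthetic)
G21
G90
G0 X165.125 Y119.464
M4 S298
G01 X102.649 Y26.478 F3664
G01 X157.155 Y122.722 F3664
G01 X165.125 Y119.464 F3664
M5
G0 X129.104 Y43.247
M4 S298
G01 X140.155 Y51.224 F3664
G01 X151.157 Y43.178 F3664
G01 X146.904 Y30.229 F3664
G01 X133.275 Y30.272 F3664
G01 X129.104 Y43.247 F3664
M5
G0 X167.095 Y107.697
M4 S298
G01 X169.949 Y86.193 F3664
M5
G0 X0.000 Y0.000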